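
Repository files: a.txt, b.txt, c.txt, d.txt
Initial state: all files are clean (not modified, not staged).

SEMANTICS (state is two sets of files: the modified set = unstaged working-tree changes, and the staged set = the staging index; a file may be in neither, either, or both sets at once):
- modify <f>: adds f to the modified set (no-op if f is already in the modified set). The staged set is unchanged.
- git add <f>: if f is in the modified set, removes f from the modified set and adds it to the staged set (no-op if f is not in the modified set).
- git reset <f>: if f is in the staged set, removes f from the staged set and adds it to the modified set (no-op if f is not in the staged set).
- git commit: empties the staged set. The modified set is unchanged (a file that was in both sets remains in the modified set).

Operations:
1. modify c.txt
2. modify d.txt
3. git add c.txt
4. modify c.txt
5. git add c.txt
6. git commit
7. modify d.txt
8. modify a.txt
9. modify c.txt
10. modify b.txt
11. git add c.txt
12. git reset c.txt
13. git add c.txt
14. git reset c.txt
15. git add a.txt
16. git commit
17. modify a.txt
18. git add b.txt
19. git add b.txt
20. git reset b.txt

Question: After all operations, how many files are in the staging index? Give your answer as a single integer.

Answer: 0

Derivation:
After op 1 (modify c.txt): modified={c.txt} staged={none}
After op 2 (modify d.txt): modified={c.txt, d.txt} staged={none}
After op 3 (git add c.txt): modified={d.txt} staged={c.txt}
After op 4 (modify c.txt): modified={c.txt, d.txt} staged={c.txt}
After op 5 (git add c.txt): modified={d.txt} staged={c.txt}
After op 6 (git commit): modified={d.txt} staged={none}
After op 7 (modify d.txt): modified={d.txt} staged={none}
After op 8 (modify a.txt): modified={a.txt, d.txt} staged={none}
After op 9 (modify c.txt): modified={a.txt, c.txt, d.txt} staged={none}
After op 10 (modify b.txt): modified={a.txt, b.txt, c.txt, d.txt} staged={none}
After op 11 (git add c.txt): modified={a.txt, b.txt, d.txt} staged={c.txt}
After op 12 (git reset c.txt): modified={a.txt, b.txt, c.txt, d.txt} staged={none}
After op 13 (git add c.txt): modified={a.txt, b.txt, d.txt} staged={c.txt}
After op 14 (git reset c.txt): modified={a.txt, b.txt, c.txt, d.txt} staged={none}
After op 15 (git add a.txt): modified={b.txt, c.txt, d.txt} staged={a.txt}
After op 16 (git commit): modified={b.txt, c.txt, d.txt} staged={none}
After op 17 (modify a.txt): modified={a.txt, b.txt, c.txt, d.txt} staged={none}
After op 18 (git add b.txt): modified={a.txt, c.txt, d.txt} staged={b.txt}
After op 19 (git add b.txt): modified={a.txt, c.txt, d.txt} staged={b.txt}
After op 20 (git reset b.txt): modified={a.txt, b.txt, c.txt, d.txt} staged={none}
Final staged set: {none} -> count=0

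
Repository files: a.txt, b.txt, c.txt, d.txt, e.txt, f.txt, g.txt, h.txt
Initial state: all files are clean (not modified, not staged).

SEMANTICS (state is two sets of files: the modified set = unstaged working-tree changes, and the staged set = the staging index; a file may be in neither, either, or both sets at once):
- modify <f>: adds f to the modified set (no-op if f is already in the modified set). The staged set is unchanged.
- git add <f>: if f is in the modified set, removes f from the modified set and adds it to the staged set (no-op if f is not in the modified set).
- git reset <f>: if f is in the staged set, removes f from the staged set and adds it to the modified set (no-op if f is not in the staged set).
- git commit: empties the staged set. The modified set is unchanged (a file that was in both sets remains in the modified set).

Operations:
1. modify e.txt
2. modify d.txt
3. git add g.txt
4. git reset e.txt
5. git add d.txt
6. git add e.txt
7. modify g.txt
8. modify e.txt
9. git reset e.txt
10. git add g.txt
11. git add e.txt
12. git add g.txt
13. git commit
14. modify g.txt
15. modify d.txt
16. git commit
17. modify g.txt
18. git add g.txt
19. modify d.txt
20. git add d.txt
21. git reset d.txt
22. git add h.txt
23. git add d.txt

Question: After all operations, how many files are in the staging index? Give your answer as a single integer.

Answer: 2

Derivation:
After op 1 (modify e.txt): modified={e.txt} staged={none}
After op 2 (modify d.txt): modified={d.txt, e.txt} staged={none}
After op 3 (git add g.txt): modified={d.txt, e.txt} staged={none}
After op 4 (git reset e.txt): modified={d.txt, e.txt} staged={none}
After op 5 (git add d.txt): modified={e.txt} staged={d.txt}
After op 6 (git add e.txt): modified={none} staged={d.txt, e.txt}
After op 7 (modify g.txt): modified={g.txt} staged={d.txt, e.txt}
After op 8 (modify e.txt): modified={e.txt, g.txt} staged={d.txt, e.txt}
After op 9 (git reset e.txt): modified={e.txt, g.txt} staged={d.txt}
After op 10 (git add g.txt): modified={e.txt} staged={d.txt, g.txt}
After op 11 (git add e.txt): modified={none} staged={d.txt, e.txt, g.txt}
After op 12 (git add g.txt): modified={none} staged={d.txt, e.txt, g.txt}
After op 13 (git commit): modified={none} staged={none}
After op 14 (modify g.txt): modified={g.txt} staged={none}
After op 15 (modify d.txt): modified={d.txt, g.txt} staged={none}
After op 16 (git commit): modified={d.txt, g.txt} staged={none}
After op 17 (modify g.txt): modified={d.txt, g.txt} staged={none}
After op 18 (git add g.txt): modified={d.txt} staged={g.txt}
After op 19 (modify d.txt): modified={d.txt} staged={g.txt}
After op 20 (git add d.txt): modified={none} staged={d.txt, g.txt}
After op 21 (git reset d.txt): modified={d.txt} staged={g.txt}
After op 22 (git add h.txt): modified={d.txt} staged={g.txt}
After op 23 (git add d.txt): modified={none} staged={d.txt, g.txt}
Final staged set: {d.txt, g.txt} -> count=2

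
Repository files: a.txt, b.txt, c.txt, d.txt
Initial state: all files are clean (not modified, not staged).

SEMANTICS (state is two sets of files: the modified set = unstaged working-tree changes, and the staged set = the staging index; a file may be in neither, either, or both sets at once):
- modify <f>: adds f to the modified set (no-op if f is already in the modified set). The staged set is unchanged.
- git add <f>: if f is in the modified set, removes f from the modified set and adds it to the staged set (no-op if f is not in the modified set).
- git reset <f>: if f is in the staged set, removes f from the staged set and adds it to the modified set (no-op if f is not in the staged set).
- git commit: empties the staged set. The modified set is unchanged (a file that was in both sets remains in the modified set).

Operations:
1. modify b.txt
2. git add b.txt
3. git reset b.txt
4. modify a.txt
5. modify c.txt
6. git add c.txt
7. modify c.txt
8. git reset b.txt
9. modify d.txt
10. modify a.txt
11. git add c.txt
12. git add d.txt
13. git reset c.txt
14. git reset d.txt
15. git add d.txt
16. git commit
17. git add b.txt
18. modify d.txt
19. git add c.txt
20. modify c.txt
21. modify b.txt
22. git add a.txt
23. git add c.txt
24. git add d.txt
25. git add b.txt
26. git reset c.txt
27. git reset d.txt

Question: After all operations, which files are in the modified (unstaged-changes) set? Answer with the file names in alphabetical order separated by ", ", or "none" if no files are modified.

After op 1 (modify b.txt): modified={b.txt} staged={none}
After op 2 (git add b.txt): modified={none} staged={b.txt}
After op 3 (git reset b.txt): modified={b.txt} staged={none}
After op 4 (modify a.txt): modified={a.txt, b.txt} staged={none}
After op 5 (modify c.txt): modified={a.txt, b.txt, c.txt} staged={none}
After op 6 (git add c.txt): modified={a.txt, b.txt} staged={c.txt}
After op 7 (modify c.txt): modified={a.txt, b.txt, c.txt} staged={c.txt}
After op 8 (git reset b.txt): modified={a.txt, b.txt, c.txt} staged={c.txt}
After op 9 (modify d.txt): modified={a.txt, b.txt, c.txt, d.txt} staged={c.txt}
After op 10 (modify a.txt): modified={a.txt, b.txt, c.txt, d.txt} staged={c.txt}
After op 11 (git add c.txt): modified={a.txt, b.txt, d.txt} staged={c.txt}
After op 12 (git add d.txt): modified={a.txt, b.txt} staged={c.txt, d.txt}
After op 13 (git reset c.txt): modified={a.txt, b.txt, c.txt} staged={d.txt}
After op 14 (git reset d.txt): modified={a.txt, b.txt, c.txt, d.txt} staged={none}
After op 15 (git add d.txt): modified={a.txt, b.txt, c.txt} staged={d.txt}
After op 16 (git commit): modified={a.txt, b.txt, c.txt} staged={none}
After op 17 (git add b.txt): modified={a.txt, c.txt} staged={b.txt}
After op 18 (modify d.txt): modified={a.txt, c.txt, d.txt} staged={b.txt}
After op 19 (git add c.txt): modified={a.txt, d.txt} staged={b.txt, c.txt}
After op 20 (modify c.txt): modified={a.txt, c.txt, d.txt} staged={b.txt, c.txt}
After op 21 (modify b.txt): modified={a.txt, b.txt, c.txt, d.txt} staged={b.txt, c.txt}
After op 22 (git add a.txt): modified={b.txt, c.txt, d.txt} staged={a.txt, b.txt, c.txt}
After op 23 (git add c.txt): modified={b.txt, d.txt} staged={a.txt, b.txt, c.txt}
After op 24 (git add d.txt): modified={b.txt} staged={a.txt, b.txt, c.txt, d.txt}
After op 25 (git add b.txt): modified={none} staged={a.txt, b.txt, c.txt, d.txt}
After op 26 (git reset c.txt): modified={c.txt} staged={a.txt, b.txt, d.txt}
After op 27 (git reset d.txt): modified={c.txt, d.txt} staged={a.txt, b.txt}

Answer: c.txt, d.txt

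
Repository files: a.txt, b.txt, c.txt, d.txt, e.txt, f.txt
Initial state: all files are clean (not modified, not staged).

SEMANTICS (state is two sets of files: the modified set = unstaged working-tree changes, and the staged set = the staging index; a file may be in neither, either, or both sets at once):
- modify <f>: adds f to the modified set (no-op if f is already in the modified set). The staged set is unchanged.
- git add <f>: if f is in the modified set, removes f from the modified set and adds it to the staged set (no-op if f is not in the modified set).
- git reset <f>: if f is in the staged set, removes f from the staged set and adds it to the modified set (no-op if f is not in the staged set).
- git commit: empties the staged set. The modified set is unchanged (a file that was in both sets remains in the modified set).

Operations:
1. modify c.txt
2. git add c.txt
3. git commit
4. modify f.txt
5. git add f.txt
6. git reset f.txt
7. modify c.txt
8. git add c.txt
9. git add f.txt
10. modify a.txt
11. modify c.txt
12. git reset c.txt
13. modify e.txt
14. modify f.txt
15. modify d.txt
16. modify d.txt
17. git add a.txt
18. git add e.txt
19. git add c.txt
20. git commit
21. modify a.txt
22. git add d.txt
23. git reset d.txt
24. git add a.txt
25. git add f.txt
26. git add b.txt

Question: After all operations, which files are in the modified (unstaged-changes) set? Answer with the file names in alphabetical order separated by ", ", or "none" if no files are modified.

Answer: d.txt

Derivation:
After op 1 (modify c.txt): modified={c.txt} staged={none}
After op 2 (git add c.txt): modified={none} staged={c.txt}
After op 3 (git commit): modified={none} staged={none}
After op 4 (modify f.txt): modified={f.txt} staged={none}
After op 5 (git add f.txt): modified={none} staged={f.txt}
After op 6 (git reset f.txt): modified={f.txt} staged={none}
After op 7 (modify c.txt): modified={c.txt, f.txt} staged={none}
After op 8 (git add c.txt): modified={f.txt} staged={c.txt}
After op 9 (git add f.txt): modified={none} staged={c.txt, f.txt}
After op 10 (modify a.txt): modified={a.txt} staged={c.txt, f.txt}
After op 11 (modify c.txt): modified={a.txt, c.txt} staged={c.txt, f.txt}
After op 12 (git reset c.txt): modified={a.txt, c.txt} staged={f.txt}
After op 13 (modify e.txt): modified={a.txt, c.txt, e.txt} staged={f.txt}
After op 14 (modify f.txt): modified={a.txt, c.txt, e.txt, f.txt} staged={f.txt}
After op 15 (modify d.txt): modified={a.txt, c.txt, d.txt, e.txt, f.txt} staged={f.txt}
After op 16 (modify d.txt): modified={a.txt, c.txt, d.txt, e.txt, f.txt} staged={f.txt}
After op 17 (git add a.txt): modified={c.txt, d.txt, e.txt, f.txt} staged={a.txt, f.txt}
After op 18 (git add e.txt): modified={c.txt, d.txt, f.txt} staged={a.txt, e.txt, f.txt}
After op 19 (git add c.txt): modified={d.txt, f.txt} staged={a.txt, c.txt, e.txt, f.txt}
After op 20 (git commit): modified={d.txt, f.txt} staged={none}
After op 21 (modify a.txt): modified={a.txt, d.txt, f.txt} staged={none}
After op 22 (git add d.txt): modified={a.txt, f.txt} staged={d.txt}
After op 23 (git reset d.txt): modified={a.txt, d.txt, f.txt} staged={none}
After op 24 (git add a.txt): modified={d.txt, f.txt} staged={a.txt}
After op 25 (git add f.txt): modified={d.txt} staged={a.txt, f.txt}
After op 26 (git add b.txt): modified={d.txt} staged={a.txt, f.txt}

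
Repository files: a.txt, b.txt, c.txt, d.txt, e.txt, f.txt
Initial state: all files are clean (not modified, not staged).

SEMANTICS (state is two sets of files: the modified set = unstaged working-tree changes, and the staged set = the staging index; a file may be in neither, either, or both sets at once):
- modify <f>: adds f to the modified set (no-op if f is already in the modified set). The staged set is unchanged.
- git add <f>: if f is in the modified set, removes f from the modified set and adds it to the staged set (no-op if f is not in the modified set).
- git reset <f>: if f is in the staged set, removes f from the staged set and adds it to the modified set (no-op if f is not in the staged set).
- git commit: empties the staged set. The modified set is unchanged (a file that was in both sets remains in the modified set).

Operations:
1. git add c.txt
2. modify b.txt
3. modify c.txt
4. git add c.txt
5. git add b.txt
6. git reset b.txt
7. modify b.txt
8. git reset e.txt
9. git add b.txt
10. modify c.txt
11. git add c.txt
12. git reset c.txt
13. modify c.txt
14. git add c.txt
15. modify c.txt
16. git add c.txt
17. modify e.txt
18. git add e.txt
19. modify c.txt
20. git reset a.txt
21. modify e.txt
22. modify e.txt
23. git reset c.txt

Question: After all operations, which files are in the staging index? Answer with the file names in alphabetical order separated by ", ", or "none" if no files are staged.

Answer: b.txt, e.txt

Derivation:
After op 1 (git add c.txt): modified={none} staged={none}
After op 2 (modify b.txt): modified={b.txt} staged={none}
After op 3 (modify c.txt): modified={b.txt, c.txt} staged={none}
After op 4 (git add c.txt): modified={b.txt} staged={c.txt}
After op 5 (git add b.txt): modified={none} staged={b.txt, c.txt}
After op 6 (git reset b.txt): modified={b.txt} staged={c.txt}
After op 7 (modify b.txt): modified={b.txt} staged={c.txt}
After op 8 (git reset e.txt): modified={b.txt} staged={c.txt}
After op 9 (git add b.txt): modified={none} staged={b.txt, c.txt}
After op 10 (modify c.txt): modified={c.txt} staged={b.txt, c.txt}
After op 11 (git add c.txt): modified={none} staged={b.txt, c.txt}
After op 12 (git reset c.txt): modified={c.txt} staged={b.txt}
After op 13 (modify c.txt): modified={c.txt} staged={b.txt}
After op 14 (git add c.txt): modified={none} staged={b.txt, c.txt}
After op 15 (modify c.txt): modified={c.txt} staged={b.txt, c.txt}
After op 16 (git add c.txt): modified={none} staged={b.txt, c.txt}
After op 17 (modify e.txt): modified={e.txt} staged={b.txt, c.txt}
After op 18 (git add e.txt): modified={none} staged={b.txt, c.txt, e.txt}
After op 19 (modify c.txt): modified={c.txt} staged={b.txt, c.txt, e.txt}
After op 20 (git reset a.txt): modified={c.txt} staged={b.txt, c.txt, e.txt}
After op 21 (modify e.txt): modified={c.txt, e.txt} staged={b.txt, c.txt, e.txt}
After op 22 (modify e.txt): modified={c.txt, e.txt} staged={b.txt, c.txt, e.txt}
After op 23 (git reset c.txt): modified={c.txt, e.txt} staged={b.txt, e.txt}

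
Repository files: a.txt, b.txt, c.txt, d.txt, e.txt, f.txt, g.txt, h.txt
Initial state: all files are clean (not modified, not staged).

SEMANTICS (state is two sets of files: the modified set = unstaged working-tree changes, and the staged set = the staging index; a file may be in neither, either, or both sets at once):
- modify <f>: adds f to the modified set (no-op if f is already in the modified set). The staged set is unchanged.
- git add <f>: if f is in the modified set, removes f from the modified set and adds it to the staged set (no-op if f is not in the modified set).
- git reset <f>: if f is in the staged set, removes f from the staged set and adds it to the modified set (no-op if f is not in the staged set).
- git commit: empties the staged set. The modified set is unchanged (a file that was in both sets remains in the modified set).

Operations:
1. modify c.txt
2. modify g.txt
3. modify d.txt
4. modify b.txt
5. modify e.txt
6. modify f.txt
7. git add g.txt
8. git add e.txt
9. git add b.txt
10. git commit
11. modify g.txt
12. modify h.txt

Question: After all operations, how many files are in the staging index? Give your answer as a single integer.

Answer: 0

Derivation:
After op 1 (modify c.txt): modified={c.txt} staged={none}
After op 2 (modify g.txt): modified={c.txt, g.txt} staged={none}
After op 3 (modify d.txt): modified={c.txt, d.txt, g.txt} staged={none}
After op 4 (modify b.txt): modified={b.txt, c.txt, d.txt, g.txt} staged={none}
After op 5 (modify e.txt): modified={b.txt, c.txt, d.txt, e.txt, g.txt} staged={none}
After op 6 (modify f.txt): modified={b.txt, c.txt, d.txt, e.txt, f.txt, g.txt} staged={none}
After op 7 (git add g.txt): modified={b.txt, c.txt, d.txt, e.txt, f.txt} staged={g.txt}
After op 8 (git add e.txt): modified={b.txt, c.txt, d.txt, f.txt} staged={e.txt, g.txt}
After op 9 (git add b.txt): modified={c.txt, d.txt, f.txt} staged={b.txt, e.txt, g.txt}
After op 10 (git commit): modified={c.txt, d.txt, f.txt} staged={none}
After op 11 (modify g.txt): modified={c.txt, d.txt, f.txt, g.txt} staged={none}
After op 12 (modify h.txt): modified={c.txt, d.txt, f.txt, g.txt, h.txt} staged={none}
Final staged set: {none} -> count=0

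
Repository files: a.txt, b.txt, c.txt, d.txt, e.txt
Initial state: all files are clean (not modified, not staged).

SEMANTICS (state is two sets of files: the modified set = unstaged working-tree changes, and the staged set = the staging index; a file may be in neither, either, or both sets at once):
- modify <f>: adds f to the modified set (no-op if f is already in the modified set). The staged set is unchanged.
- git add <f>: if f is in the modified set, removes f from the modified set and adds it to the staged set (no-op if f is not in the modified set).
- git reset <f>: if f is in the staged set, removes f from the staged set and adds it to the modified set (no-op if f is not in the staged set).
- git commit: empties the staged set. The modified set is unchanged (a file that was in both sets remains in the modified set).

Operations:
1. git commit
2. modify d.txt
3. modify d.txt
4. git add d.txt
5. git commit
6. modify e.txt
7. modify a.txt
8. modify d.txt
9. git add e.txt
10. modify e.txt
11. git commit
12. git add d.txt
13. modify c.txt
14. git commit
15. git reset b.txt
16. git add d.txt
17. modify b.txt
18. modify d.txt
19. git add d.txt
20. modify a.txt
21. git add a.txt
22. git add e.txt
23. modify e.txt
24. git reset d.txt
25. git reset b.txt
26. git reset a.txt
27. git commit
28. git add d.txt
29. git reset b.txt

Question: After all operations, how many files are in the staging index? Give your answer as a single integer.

After op 1 (git commit): modified={none} staged={none}
After op 2 (modify d.txt): modified={d.txt} staged={none}
After op 3 (modify d.txt): modified={d.txt} staged={none}
After op 4 (git add d.txt): modified={none} staged={d.txt}
After op 5 (git commit): modified={none} staged={none}
After op 6 (modify e.txt): modified={e.txt} staged={none}
After op 7 (modify a.txt): modified={a.txt, e.txt} staged={none}
After op 8 (modify d.txt): modified={a.txt, d.txt, e.txt} staged={none}
After op 9 (git add e.txt): modified={a.txt, d.txt} staged={e.txt}
After op 10 (modify e.txt): modified={a.txt, d.txt, e.txt} staged={e.txt}
After op 11 (git commit): modified={a.txt, d.txt, e.txt} staged={none}
After op 12 (git add d.txt): modified={a.txt, e.txt} staged={d.txt}
After op 13 (modify c.txt): modified={a.txt, c.txt, e.txt} staged={d.txt}
After op 14 (git commit): modified={a.txt, c.txt, e.txt} staged={none}
After op 15 (git reset b.txt): modified={a.txt, c.txt, e.txt} staged={none}
After op 16 (git add d.txt): modified={a.txt, c.txt, e.txt} staged={none}
After op 17 (modify b.txt): modified={a.txt, b.txt, c.txt, e.txt} staged={none}
After op 18 (modify d.txt): modified={a.txt, b.txt, c.txt, d.txt, e.txt} staged={none}
After op 19 (git add d.txt): modified={a.txt, b.txt, c.txt, e.txt} staged={d.txt}
After op 20 (modify a.txt): modified={a.txt, b.txt, c.txt, e.txt} staged={d.txt}
After op 21 (git add a.txt): modified={b.txt, c.txt, e.txt} staged={a.txt, d.txt}
After op 22 (git add e.txt): modified={b.txt, c.txt} staged={a.txt, d.txt, e.txt}
After op 23 (modify e.txt): modified={b.txt, c.txt, e.txt} staged={a.txt, d.txt, e.txt}
After op 24 (git reset d.txt): modified={b.txt, c.txt, d.txt, e.txt} staged={a.txt, e.txt}
After op 25 (git reset b.txt): modified={b.txt, c.txt, d.txt, e.txt} staged={a.txt, e.txt}
After op 26 (git reset a.txt): modified={a.txt, b.txt, c.txt, d.txt, e.txt} staged={e.txt}
After op 27 (git commit): modified={a.txt, b.txt, c.txt, d.txt, e.txt} staged={none}
After op 28 (git add d.txt): modified={a.txt, b.txt, c.txt, e.txt} staged={d.txt}
After op 29 (git reset b.txt): modified={a.txt, b.txt, c.txt, e.txt} staged={d.txt}
Final staged set: {d.txt} -> count=1

Answer: 1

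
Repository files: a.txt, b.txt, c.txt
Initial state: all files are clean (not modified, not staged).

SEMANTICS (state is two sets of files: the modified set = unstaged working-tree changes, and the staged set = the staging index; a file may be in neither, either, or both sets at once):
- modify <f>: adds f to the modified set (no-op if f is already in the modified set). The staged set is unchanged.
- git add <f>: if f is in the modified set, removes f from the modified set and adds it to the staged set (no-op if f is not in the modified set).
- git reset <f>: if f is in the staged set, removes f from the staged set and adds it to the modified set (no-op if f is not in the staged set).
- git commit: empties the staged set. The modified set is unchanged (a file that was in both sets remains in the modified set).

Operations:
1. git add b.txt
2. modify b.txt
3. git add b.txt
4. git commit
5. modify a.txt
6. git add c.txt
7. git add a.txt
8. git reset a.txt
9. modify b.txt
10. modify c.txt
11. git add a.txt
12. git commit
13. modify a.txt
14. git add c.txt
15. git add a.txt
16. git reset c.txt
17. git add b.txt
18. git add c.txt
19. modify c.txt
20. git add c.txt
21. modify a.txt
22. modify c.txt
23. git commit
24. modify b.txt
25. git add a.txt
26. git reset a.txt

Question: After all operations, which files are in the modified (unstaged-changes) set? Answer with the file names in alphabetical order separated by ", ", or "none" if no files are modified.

After op 1 (git add b.txt): modified={none} staged={none}
After op 2 (modify b.txt): modified={b.txt} staged={none}
After op 3 (git add b.txt): modified={none} staged={b.txt}
After op 4 (git commit): modified={none} staged={none}
After op 5 (modify a.txt): modified={a.txt} staged={none}
After op 6 (git add c.txt): modified={a.txt} staged={none}
After op 7 (git add a.txt): modified={none} staged={a.txt}
After op 8 (git reset a.txt): modified={a.txt} staged={none}
After op 9 (modify b.txt): modified={a.txt, b.txt} staged={none}
After op 10 (modify c.txt): modified={a.txt, b.txt, c.txt} staged={none}
After op 11 (git add a.txt): modified={b.txt, c.txt} staged={a.txt}
After op 12 (git commit): modified={b.txt, c.txt} staged={none}
After op 13 (modify a.txt): modified={a.txt, b.txt, c.txt} staged={none}
After op 14 (git add c.txt): modified={a.txt, b.txt} staged={c.txt}
After op 15 (git add a.txt): modified={b.txt} staged={a.txt, c.txt}
After op 16 (git reset c.txt): modified={b.txt, c.txt} staged={a.txt}
After op 17 (git add b.txt): modified={c.txt} staged={a.txt, b.txt}
After op 18 (git add c.txt): modified={none} staged={a.txt, b.txt, c.txt}
After op 19 (modify c.txt): modified={c.txt} staged={a.txt, b.txt, c.txt}
After op 20 (git add c.txt): modified={none} staged={a.txt, b.txt, c.txt}
After op 21 (modify a.txt): modified={a.txt} staged={a.txt, b.txt, c.txt}
After op 22 (modify c.txt): modified={a.txt, c.txt} staged={a.txt, b.txt, c.txt}
After op 23 (git commit): modified={a.txt, c.txt} staged={none}
After op 24 (modify b.txt): modified={a.txt, b.txt, c.txt} staged={none}
After op 25 (git add a.txt): modified={b.txt, c.txt} staged={a.txt}
After op 26 (git reset a.txt): modified={a.txt, b.txt, c.txt} staged={none}

Answer: a.txt, b.txt, c.txt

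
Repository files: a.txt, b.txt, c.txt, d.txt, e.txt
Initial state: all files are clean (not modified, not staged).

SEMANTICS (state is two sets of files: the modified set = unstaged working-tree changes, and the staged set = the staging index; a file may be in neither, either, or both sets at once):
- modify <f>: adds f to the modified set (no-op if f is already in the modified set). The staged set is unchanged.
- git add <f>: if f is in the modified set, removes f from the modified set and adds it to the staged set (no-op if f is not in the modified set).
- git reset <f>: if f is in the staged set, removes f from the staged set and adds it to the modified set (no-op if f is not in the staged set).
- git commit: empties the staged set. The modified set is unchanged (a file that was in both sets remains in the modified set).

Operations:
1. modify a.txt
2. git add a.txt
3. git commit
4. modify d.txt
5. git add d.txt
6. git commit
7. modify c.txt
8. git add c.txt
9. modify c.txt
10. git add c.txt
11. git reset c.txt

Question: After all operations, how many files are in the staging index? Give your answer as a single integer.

After op 1 (modify a.txt): modified={a.txt} staged={none}
After op 2 (git add a.txt): modified={none} staged={a.txt}
After op 3 (git commit): modified={none} staged={none}
After op 4 (modify d.txt): modified={d.txt} staged={none}
After op 5 (git add d.txt): modified={none} staged={d.txt}
After op 6 (git commit): modified={none} staged={none}
After op 7 (modify c.txt): modified={c.txt} staged={none}
After op 8 (git add c.txt): modified={none} staged={c.txt}
After op 9 (modify c.txt): modified={c.txt} staged={c.txt}
After op 10 (git add c.txt): modified={none} staged={c.txt}
After op 11 (git reset c.txt): modified={c.txt} staged={none}
Final staged set: {none} -> count=0

Answer: 0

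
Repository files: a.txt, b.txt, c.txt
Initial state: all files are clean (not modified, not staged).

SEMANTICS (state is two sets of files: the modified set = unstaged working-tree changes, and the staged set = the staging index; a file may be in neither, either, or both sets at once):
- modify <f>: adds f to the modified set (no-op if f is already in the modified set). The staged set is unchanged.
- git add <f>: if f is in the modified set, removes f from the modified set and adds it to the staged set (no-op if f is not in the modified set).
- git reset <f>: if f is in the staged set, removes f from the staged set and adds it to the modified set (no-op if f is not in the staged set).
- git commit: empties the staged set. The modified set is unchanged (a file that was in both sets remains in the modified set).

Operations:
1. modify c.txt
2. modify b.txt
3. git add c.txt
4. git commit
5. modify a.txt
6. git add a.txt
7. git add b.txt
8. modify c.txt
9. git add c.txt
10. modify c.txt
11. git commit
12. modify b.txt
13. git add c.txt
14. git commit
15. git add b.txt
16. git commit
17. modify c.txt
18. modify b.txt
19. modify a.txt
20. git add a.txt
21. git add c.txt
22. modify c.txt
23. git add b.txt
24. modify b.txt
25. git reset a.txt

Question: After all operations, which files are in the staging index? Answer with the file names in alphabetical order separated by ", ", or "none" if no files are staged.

Answer: b.txt, c.txt

Derivation:
After op 1 (modify c.txt): modified={c.txt} staged={none}
After op 2 (modify b.txt): modified={b.txt, c.txt} staged={none}
After op 3 (git add c.txt): modified={b.txt} staged={c.txt}
After op 4 (git commit): modified={b.txt} staged={none}
After op 5 (modify a.txt): modified={a.txt, b.txt} staged={none}
After op 6 (git add a.txt): modified={b.txt} staged={a.txt}
After op 7 (git add b.txt): modified={none} staged={a.txt, b.txt}
After op 8 (modify c.txt): modified={c.txt} staged={a.txt, b.txt}
After op 9 (git add c.txt): modified={none} staged={a.txt, b.txt, c.txt}
After op 10 (modify c.txt): modified={c.txt} staged={a.txt, b.txt, c.txt}
After op 11 (git commit): modified={c.txt} staged={none}
After op 12 (modify b.txt): modified={b.txt, c.txt} staged={none}
After op 13 (git add c.txt): modified={b.txt} staged={c.txt}
After op 14 (git commit): modified={b.txt} staged={none}
After op 15 (git add b.txt): modified={none} staged={b.txt}
After op 16 (git commit): modified={none} staged={none}
After op 17 (modify c.txt): modified={c.txt} staged={none}
After op 18 (modify b.txt): modified={b.txt, c.txt} staged={none}
After op 19 (modify a.txt): modified={a.txt, b.txt, c.txt} staged={none}
After op 20 (git add a.txt): modified={b.txt, c.txt} staged={a.txt}
After op 21 (git add c.txt): modified={b.txt} staged={a.txt, c.txt}
After op 22 (modify c.txt): modified={b.txt, c.txt} staged={a.txt, c.txt}
After op 23 (git add b.txt): modified={c.txt} staged={a.txt, b.txt, c.txt}
After op 24 (modify b.txt): modified={b.txt, c.txt} staged={a.txt, b.txt, c.txt}
After op 25 (git reset a.txt): modified={a.txt, b.txt, c.txt} staged={b.txt, c.txt}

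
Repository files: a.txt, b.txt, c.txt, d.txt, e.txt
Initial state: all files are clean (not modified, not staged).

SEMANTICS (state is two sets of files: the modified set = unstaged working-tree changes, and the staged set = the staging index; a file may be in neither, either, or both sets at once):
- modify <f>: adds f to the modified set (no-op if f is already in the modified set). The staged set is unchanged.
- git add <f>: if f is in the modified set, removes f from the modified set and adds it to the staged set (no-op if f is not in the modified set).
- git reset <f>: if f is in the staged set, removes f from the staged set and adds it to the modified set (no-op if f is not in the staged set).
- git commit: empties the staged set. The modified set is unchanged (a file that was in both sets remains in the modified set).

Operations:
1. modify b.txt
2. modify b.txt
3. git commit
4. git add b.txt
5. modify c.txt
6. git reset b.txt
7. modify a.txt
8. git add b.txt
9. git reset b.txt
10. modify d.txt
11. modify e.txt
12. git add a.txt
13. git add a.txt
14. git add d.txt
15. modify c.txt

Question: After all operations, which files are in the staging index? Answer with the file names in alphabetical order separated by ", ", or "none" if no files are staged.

Answer: a.txt, d.txt

Derivation:
After op 1 (modify b.txt): modified={b.txt} staged={none}
After op 2 (modify b.txt): modified={b.txt} staged={none}
After op 3 (git commit): modified={b.txt} staged={none}
After op 4 (git add b.txt): modified={none} staged={b.txt}
After op 5 (modify c.txt): modified={c.txt} staged={b.txt}
After op 6 (git reset b.txt): modified={b.txt, c.txt} staged={none}
After op 7 (modify a.txt): modified={a.txt, b.txt, c.txt} staged={none}
After op 8 (git add b.txt): modified={a.txt, c.txt} staged={b.txt}
After op 9 (git reset b.txt): modified={a.txt, b.txt, c.txt} staged={none}
After op 10 (modify d.txt): modified={a.txt, b.txt, c.txt, d.txt} staged={none}
After op 11 (modify e.txt): modified={a.txt, b.txt, c.txt, d.txt, e.txt} staged={none}
After op 12 (git add a.txt): modified={b.txt, c.txt, d.txt, e.txt} staged={a.txt}
After op 13 (git add a.txt): modified={b.txt, c.txt, d.txt, e.txt} staged={a.txt}
After op 14 (git add d.txt): modified={b.txt, c.txt, e.txt} staged={a.txt, d.txt}
After op 15 (modify c.txt): modified={b.txt, c.txt, e.txt} staged={a.txt, d.txt}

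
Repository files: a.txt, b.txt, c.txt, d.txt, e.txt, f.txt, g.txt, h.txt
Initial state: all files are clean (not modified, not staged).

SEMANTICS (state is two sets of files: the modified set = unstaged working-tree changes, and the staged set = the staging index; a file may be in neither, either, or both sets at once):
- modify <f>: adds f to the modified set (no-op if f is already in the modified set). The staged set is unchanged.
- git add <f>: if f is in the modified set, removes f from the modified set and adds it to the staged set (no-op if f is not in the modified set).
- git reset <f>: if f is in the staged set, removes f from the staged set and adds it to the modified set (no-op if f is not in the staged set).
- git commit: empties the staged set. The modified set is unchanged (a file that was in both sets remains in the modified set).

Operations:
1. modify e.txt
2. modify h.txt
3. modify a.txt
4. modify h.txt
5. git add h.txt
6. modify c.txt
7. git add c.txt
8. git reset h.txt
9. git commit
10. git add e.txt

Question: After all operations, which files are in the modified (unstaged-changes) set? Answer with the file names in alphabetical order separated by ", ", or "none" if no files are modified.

After op 1 (modify e.txt): modified={e.txt} staged={none}
After op 2 (modify h.txt): modified={e.txt, h.txt} staged={none}
After op 3 (modify a.txt): modified={a.txt, e.txt, h.txt} staged={none}
After op 4 (modify h.txt): modified={a.txt, e.txt, h.txt} staged={none}
After op 5 (git add h.txt): modified={a.txt, e.txt} staged={h.txt}
After op 6 (modify c.txt): modified={a.txt, c.txt, e.txt} staged={h.txt}
After op 7 (git add c.txt): modified={a.txt, e.txt} staged={c.txt, h.txt}
After op 8 (git reset h.txt): modified={a.txt, e.txt, h.txt} staged={c.txt}
After op 9 (git commit): modified={a.txt, e.txt, h.txt} staged={none}
After op 10 (git add e.txt): modified={a.txt, h.txt} staged={e.txt}

Answer: a.txt, h.txt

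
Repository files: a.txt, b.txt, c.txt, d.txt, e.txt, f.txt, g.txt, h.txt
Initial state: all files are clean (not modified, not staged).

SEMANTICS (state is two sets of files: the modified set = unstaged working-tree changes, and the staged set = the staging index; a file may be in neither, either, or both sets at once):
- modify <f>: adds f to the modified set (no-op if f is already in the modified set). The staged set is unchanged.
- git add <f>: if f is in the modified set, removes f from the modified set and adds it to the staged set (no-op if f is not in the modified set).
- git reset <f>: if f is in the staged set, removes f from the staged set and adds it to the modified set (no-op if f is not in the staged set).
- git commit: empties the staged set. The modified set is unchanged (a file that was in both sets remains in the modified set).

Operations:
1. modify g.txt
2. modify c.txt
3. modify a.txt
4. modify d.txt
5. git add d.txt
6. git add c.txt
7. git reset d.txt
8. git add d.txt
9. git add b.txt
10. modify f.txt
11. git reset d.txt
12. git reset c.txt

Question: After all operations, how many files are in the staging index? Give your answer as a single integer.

Answer: 0

Derivation:
After op 1 (modify g.txt): modified={g.txt} staged={none}
After op 2 (modify c.txt): modified={c.txt, g.txt} staged={none}
After op 3 (modify a.txt): modified={a.txt, c.txt, g.txt} staged={none}
After op 4 (modify d.txt): modified={a.txt, c.txt, d.txt, g.txt} staged={none}
After op 5 (git add d.txt): modified={a.txt, c.txt, g.txt} staged={d.txt}
After op 6 (git add c.txt): modified={a.txt, g.txt} staged={c.txt, d.txt}
After op 7 (git reset d.txt): modified={a.txt, d.txt, g.txt} staged={c.txt}
After op 8 (git add d.txt): modified={a.txt, g.txt} staged={c.txt, d.txt}
After op 9 (git add b.txt): modified={a.txt, g.txt} staged={c.txt, d.txt}
After op 10 (modify f.txt): modified={a.txt, f.txt, g.txt} staged={c.txt, d.txt}
After op 11 (git reset d.txt): modified={a.txt, d.txt, f.txt, g.txt} staged={c.txt}
After op 12 (git reset c.txt): modified={a.txt, c.txt, d.txt, f.txt, g.txt} staged={none}
Final staged set: {none} -> count=0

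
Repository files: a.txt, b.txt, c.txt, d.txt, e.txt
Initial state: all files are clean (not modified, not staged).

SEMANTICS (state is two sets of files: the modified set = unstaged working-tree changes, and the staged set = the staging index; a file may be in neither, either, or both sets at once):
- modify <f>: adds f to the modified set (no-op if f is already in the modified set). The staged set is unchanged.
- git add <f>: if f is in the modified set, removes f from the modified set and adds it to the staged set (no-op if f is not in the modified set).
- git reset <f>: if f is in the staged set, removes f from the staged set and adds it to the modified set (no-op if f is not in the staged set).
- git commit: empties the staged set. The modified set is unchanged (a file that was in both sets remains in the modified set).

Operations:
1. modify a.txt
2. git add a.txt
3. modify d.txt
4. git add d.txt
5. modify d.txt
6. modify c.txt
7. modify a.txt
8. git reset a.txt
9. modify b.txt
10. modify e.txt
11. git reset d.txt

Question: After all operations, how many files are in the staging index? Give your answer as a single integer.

Answer: 0

Derivation:
After op 1 (modify a.txt): modified={a.txt} staged={none}
After op 2 (git add a.txt): modified={none} staged={a.txt}
After op 3 (modify d.txt): modified={d.txt} staged={a.txt}
After op 4 (git add d.txt): modified={none} staged={a.txt, d.txt}
After op 5 (modify d.txt): modified={d.txt} staged={a.txt, d.txt}
After op 6 (modify c.txt): modified={c.txt, d.txt} staged={a.txt, d.txt}
After op 7 (modify a.txt): modified={a.txt, c.txt, d.txt} staged={a.txt, d.txt}
After op 8 (git reset a.txt): modified={a.txt, c.txt, d.txt} staged={d.txt}
After op 9 (modify b.txt): modified={a.txt, b.txt, c.txt, d.txt} staged={d.txt}
After op 10 (modify e.txt): modified={a.txt, b.txt, c.txt, d.txt, e.txt} staged={d.txt}
After op 11 (git reset d.txt): modified={a.txt, b.txt, c.txt, d.txt, e.txt} staged={none}
Final staged set: {none} -> count=0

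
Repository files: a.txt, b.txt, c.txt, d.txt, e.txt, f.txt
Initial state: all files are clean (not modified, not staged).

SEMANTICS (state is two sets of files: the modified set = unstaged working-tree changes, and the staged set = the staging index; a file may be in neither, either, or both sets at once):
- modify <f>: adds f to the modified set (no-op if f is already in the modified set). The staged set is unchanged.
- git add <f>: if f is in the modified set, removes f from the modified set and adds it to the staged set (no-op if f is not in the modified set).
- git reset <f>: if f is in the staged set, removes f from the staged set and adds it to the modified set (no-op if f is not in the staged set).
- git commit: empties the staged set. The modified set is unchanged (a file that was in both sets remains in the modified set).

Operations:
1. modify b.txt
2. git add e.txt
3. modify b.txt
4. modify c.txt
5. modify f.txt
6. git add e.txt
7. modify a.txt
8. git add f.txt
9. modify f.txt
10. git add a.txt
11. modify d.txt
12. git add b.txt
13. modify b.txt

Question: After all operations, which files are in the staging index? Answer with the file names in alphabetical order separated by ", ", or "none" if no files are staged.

Answer: a.txt, b.txt, f.txt

Derivation:
After op 1 (modify b.txt): modified={b.txt} staged={none}
After op 2 (git add e.txt): modified={b.txt} staged={none}
After op 3 (modify b.txt): modified={b.txt} staged={none}
After op 4 (modify c.txt): modified={b.txt, c.txt} staged={none}
After op 5 (modify f.txt): modified={b.txt, c.txt, f.txt} staged={none}
After op 6 (git add e.txt): modified={b.txt, c.txt, f.txt} staged={none}
After op 7 (modify a.txt): modified={a.txt, b.txt, c.txt, f.txt} staged={none}
After op 8 (git add f.txt): modified={a.txt, b.txt, c.txt} staged={f.txt}
After op 9 (modify f.txt): modified={a.txt, b.txt, c.txt, f.txt} staged={f.txt}
After op 10 (git add a.txt): modified={b.txt, c.txt, f.txt} staged={a.txt, f.txt}
After op 11 (modify d.txt): modified={b.txt, c.txt, d.txt, f.txt} staged={a.txt, f.txt}
After op 12 (git add b.txt): modified={c.txt, d.txt, f.txt} staged={a.txt, b.txt, f.txt}
After op 13 (modify b.txt): modified={b.txt, c.txt, d.txt, f.txt} staged={a.txt, b.txt, f.txt}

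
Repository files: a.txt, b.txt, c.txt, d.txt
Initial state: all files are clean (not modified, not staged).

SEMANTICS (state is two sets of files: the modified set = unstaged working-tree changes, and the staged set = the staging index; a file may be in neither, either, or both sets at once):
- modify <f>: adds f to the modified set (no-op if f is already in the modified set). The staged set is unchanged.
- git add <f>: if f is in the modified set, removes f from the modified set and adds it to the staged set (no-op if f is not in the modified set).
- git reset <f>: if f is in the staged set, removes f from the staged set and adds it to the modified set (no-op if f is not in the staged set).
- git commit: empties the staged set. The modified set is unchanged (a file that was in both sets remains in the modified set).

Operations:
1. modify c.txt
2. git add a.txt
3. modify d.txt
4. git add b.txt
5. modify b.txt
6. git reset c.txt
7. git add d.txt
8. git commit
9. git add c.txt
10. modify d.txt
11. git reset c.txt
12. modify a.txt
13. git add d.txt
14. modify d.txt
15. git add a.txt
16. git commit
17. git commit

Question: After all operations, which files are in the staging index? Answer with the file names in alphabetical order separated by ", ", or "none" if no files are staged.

After op 1 (modify c.txt): modified={c.txt} staged={none}
After op 2 (git add a.txt): modified={c.txt} staged={none}
After op 3 (modify d.txt): modified={c.txt, d.txt} staged={none}
After op 4 (git add b.txt): modified={c.txt, d.txt} staged={none}
After op 5 (modify b.txt): modified={b.txt, c.txt, d.txt} staged={none}
After op 6 (git reset c.txt): modified={b.txt, c.txt, d.txt} staged={none}
After op 7 (git add d.txt): modified={b.txt, c.txt} staged={d.txt}
After op 8 (git commit): modified={b.txt, c.txt} staged={none}
After op 9 (git add c.txt): modified={b.txt} staged={c.txt}
After op 10 (modify d.txt): modified={b.txt, d.txt} staged={c.txt}
After op 11 (git reset c.txt): modified={b.txt, c.txt, d.txt} staged={none}
After op 12 (modify a.txt): modified={a.txt, b.txt, c.txt, d.txt} staged={none}
After op 13 (git add d.txt): modified={a.txt, b.txt, c.txt} staged={d.txt}
After op 14 (modify d.txt): modified={a.txt, b.txt, c.txt, d.txt} staged={d.txt}
After op 15 (git add a.txt): modified={b.txt, c.txt, d.txt} staged={a.txt, d.txt}
After op 16 (git commit): modified={b.txt, c.txt, d.txt} staged={none}
After op 17 (git commit): modified={b.txt, c.txt, d.txt} staged={none}

Answer: none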